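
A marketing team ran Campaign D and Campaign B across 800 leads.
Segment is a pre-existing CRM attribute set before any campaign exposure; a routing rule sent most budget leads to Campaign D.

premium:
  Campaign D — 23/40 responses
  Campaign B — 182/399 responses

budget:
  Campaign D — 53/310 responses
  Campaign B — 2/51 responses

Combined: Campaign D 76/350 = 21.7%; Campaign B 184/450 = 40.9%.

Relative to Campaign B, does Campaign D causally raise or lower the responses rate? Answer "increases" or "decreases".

Here customer segment is a common cause — it drives both which campaign a case falls under and the outcome. The crude comparison mixes populations; the stratum-specific rates are the causally relevant ones.
Within each level — premium: 57.5% vs 45.6%; budget: 17.1% vs 3.9% — Campaign D is higher every time.

increases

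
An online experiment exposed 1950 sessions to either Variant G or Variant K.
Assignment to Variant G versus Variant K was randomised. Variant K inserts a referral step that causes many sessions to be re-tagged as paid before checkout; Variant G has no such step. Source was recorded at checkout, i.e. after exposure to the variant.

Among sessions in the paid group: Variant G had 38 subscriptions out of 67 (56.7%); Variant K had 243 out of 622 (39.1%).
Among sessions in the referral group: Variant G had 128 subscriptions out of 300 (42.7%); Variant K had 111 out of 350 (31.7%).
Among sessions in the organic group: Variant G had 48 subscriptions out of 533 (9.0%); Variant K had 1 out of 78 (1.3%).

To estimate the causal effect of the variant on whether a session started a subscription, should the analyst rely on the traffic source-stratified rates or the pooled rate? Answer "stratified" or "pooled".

pooled

Within every traffic source level Variant G has the higher rate, yet pooled Variant K does — Simpson's reversal.
Traffic source is recorded after the variant and is itself shifted by it — it sits on the causal path from variant to outcome. Conditioning on a mediator would strip out part of the effect we want; the pooled comparison gives the total causal effect.
Pooled: Variant G 23.8% vs Variant K 33.8%; Variant K is higher overall.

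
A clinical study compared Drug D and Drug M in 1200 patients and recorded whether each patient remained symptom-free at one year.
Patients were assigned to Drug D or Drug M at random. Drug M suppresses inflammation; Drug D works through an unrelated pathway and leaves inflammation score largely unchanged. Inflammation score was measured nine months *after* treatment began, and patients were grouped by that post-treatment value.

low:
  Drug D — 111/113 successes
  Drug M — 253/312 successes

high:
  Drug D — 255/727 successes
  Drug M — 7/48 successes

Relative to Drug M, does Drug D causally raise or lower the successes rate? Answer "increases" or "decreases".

decreases

The inflammation score-specific comparison favours Drug D throughout, but the pooled figures favour Drug M. The question is whether to condition on inflammation score.
Inflammation score is downstream of the drug. One should not condition on a consequence of treatment, so the overall rates are the right comparison.
Pooled: Drug D 43.6% vs Drug M 72.2%; Drug M is higher overall.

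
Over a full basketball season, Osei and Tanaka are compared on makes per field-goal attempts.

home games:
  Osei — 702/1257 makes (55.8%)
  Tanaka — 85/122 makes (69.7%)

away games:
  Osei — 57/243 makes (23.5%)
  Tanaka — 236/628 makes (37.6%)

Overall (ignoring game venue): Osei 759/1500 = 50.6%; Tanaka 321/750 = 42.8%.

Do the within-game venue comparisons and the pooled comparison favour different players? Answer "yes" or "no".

yes

Within each game venue level (home games 55.8% vs 69.7%; away games 23.5% vs 37.6%), Tanaka has the higher rate every time. Pooled: 50.6% vs 42.8% — Osei has the higher rate overall. The two comparisons disagree.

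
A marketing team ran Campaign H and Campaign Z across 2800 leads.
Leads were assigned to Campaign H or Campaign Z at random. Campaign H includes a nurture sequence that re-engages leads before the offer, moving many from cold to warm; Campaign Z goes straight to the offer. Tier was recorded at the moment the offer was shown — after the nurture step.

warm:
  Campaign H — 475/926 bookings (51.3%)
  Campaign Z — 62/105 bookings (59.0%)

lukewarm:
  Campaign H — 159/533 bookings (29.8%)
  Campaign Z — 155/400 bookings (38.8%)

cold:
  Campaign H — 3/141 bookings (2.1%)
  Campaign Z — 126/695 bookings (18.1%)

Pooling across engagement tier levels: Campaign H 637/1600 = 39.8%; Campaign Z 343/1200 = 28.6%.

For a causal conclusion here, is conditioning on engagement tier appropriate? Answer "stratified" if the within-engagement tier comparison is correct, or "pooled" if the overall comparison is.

pooled

Engagement tier here is a post-treatment variable shaped by the campaign; conditioning on it would introduce bias rather than remove it. The overall comparison is the causal one.
Pooled: Campaign H 39.8% vs Campaign Z 28.6%; Campaign H is higher overall.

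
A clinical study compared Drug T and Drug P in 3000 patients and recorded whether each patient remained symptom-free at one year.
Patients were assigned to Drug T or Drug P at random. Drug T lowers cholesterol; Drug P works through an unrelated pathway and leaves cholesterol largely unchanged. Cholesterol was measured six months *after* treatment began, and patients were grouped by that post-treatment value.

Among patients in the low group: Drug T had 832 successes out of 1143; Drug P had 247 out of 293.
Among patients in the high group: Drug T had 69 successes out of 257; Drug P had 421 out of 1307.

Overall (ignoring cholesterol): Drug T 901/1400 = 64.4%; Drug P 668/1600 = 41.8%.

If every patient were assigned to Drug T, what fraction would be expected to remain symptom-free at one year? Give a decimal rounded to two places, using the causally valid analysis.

0.64

Drug P is higher inside every cholesterol stratum but Drug T is higher in aggregate. Whether to stratify depends on how cholesterol relates to the drug.
Cholesterol is recorded after the drug and is itself shifted by it — it sits on the causal path from drug to outcome. Conditioning on a mediator would strip out part of the effect we want; the pooled comparison gives the total causal effect.
So P(outcome | do(Drug T)) is just the pooled rate for Drug T: 901/1400 = 0.644.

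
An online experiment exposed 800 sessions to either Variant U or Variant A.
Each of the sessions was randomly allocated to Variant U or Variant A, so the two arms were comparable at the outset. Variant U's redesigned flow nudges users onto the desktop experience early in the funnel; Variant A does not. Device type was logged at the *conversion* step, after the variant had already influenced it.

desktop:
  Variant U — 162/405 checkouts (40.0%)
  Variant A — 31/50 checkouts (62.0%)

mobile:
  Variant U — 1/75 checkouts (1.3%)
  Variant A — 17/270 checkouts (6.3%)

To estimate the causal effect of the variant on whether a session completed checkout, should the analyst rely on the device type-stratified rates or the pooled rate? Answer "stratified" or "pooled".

pooled

The stratified and pooled comparisons disagree (Variant A wins within each device type; Variant U wins overall), so the answer turns on the causal role of device type.
Device type is recorded after the variant and is itself shifted by it — it sits on the causal path from variant to outcome. Conditioning on a mediator would strip out part of the effect we want; the pooled comparison gives the total causal effect.
Pooled: Variant U 34.0% vs Variant A 15.0%; Variant U is higher overall.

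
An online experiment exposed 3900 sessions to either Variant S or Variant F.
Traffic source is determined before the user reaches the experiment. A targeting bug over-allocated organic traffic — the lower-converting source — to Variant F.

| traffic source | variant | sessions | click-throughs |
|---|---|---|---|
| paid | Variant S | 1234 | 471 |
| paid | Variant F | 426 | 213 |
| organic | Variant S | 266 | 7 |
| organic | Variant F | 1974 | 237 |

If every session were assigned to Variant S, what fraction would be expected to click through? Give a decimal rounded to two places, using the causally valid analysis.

0.18

Nothing the variant does changes traffic source; the imbalance is an allocation artefact. With traffic source also predicting the outcome, the pooled figure is confounded, and the within-stratum comparison is the causal one.
Standardising Variant S to the population traffic source mix: 0.426·471/1234 + 0.574·7/266 = 0.178.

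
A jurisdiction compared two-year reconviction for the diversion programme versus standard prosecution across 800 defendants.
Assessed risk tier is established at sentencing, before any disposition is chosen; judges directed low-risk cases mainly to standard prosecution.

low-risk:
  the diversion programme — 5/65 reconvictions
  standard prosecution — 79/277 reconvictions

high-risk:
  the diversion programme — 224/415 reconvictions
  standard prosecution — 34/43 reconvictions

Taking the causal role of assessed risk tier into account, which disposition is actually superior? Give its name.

Within every assessed risk tier level the diversion programme has the lower rate, yet pooled standard prosecution does — Simpson's reversal.
Nothing the disposition does changes assessed risk tier; the imbalance is an allocation artefact. With assessed risk tier also predicting the outcome, the pooled figure is confounded, and the within-stratum comparison is the causal one.
Within each level — low-risk: 7.7% vs 28.5%; high-risk: 54.0% vs 79.1% — the diversion programme is lower every time.

the diversion programme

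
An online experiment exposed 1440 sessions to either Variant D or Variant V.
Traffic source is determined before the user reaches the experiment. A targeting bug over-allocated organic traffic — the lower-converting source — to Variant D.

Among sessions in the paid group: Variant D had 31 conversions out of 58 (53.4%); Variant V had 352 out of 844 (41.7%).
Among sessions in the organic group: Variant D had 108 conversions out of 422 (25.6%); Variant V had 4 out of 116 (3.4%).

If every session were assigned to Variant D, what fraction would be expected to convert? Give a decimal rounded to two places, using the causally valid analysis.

Variant D is higher inside every traffic source stratum but Variant V is higher in aggregate. Whether to stratify depends on how traffic source relates to the variant.
The imbalance in traffic source arose from how sessions were allocated, not from anything the variant did; and traffic source independently affects the outcome. The pooled gap is confounded — condition on traffic source.
Standardising Variant D to the population traffic source mix: 0.626·31/58 + 0.374·108/422 = 0.430.

0.43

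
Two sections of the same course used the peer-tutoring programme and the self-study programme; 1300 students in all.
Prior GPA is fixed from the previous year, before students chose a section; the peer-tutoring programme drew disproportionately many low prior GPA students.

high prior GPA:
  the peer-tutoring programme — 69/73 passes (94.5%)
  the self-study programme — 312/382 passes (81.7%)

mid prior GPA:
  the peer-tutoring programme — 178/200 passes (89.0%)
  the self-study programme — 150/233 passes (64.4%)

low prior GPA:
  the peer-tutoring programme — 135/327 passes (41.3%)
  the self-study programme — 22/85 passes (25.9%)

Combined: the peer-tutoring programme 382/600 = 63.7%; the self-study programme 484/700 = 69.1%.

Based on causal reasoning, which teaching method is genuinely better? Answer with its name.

the peer-tutoring programme

Within every prior GPA band level the peer-tutoring programme has the higher rate, yet pooled the self-study programme does — Simpson's reversal.
Prior GPA band satisfies the back-door criterion: it is not a descendant of the teaching method, and it blocks the spurious path from teaching method to outcome. Adjusting for it (i.e., using the within-prior GPA band rates) gives the causal effect.
Within each level — high prior GPA: 94.5% vs 81.7%; mid prior GPA: 89.0% vs 64.4%; low prior GPA: 41.3% vs 25.9% — the peer-tutoring programme is higher every time.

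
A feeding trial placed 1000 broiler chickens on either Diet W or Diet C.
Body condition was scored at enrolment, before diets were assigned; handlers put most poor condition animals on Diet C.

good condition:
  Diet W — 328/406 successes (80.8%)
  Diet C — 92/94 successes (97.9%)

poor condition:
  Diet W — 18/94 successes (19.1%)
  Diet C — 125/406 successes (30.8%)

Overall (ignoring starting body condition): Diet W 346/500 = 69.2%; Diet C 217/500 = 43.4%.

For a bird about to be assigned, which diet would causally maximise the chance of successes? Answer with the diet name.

Diet C

Starting body condition satisfies the back-door criterion: it is not a descendant of the diet, and it blocks the spurious path from diet to outcome. Adjusting for it (i.e., using the within-starting body condition rates) gives the causal effect.
Within each level — good condition: 80.8% vs 97.9%; poor condition: 19.1% vs 30.8% — Diet C is higher every time.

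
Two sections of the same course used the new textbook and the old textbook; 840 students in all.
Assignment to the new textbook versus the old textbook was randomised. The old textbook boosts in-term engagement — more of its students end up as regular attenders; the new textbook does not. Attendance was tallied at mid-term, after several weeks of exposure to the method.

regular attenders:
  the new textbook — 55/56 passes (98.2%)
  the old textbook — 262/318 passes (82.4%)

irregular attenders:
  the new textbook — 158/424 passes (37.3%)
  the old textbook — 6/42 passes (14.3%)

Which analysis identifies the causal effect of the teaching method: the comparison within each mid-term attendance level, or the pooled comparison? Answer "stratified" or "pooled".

pooled

The mid-term attendance-specific comparison favours the new textbook throughout, but the pooled figures favour the old textbook. The question is whether to condition on mid-term attendance.
The distribution of mid-term attendance is itself part of what the teaching method does — it is an intermediate outcome. Holding it fixed would remove that part of the effect; the total effect is the pooled difference.
Pooled: the new textbook 44.4% vs the old textbook 74.4%; the old textbook is higher overall.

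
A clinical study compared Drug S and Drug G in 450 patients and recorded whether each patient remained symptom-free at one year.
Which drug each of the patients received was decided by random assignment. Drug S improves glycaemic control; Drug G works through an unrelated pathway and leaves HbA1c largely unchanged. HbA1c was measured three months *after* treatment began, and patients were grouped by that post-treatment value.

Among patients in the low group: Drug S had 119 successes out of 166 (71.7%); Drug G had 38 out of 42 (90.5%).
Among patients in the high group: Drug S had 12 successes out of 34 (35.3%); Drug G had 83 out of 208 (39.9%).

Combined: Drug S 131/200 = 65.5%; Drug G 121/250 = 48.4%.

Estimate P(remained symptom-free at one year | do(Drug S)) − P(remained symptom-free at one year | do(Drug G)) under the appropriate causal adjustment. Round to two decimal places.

+0.17

The stratified and pooled comparisons disagree (Drug G wins within each HbA1c; Drug S wins overall), so the answer turns on the causal role of HbA1c.
HbA1c lies on the pathway drug → HbA1c → outcome, so adjusting for it blocks the indirect effect. For the total causal effect of drug, use the unadjusted pooled rates.
The causal difference is the pooled difference: 0.655 − 0.484 = +0.171.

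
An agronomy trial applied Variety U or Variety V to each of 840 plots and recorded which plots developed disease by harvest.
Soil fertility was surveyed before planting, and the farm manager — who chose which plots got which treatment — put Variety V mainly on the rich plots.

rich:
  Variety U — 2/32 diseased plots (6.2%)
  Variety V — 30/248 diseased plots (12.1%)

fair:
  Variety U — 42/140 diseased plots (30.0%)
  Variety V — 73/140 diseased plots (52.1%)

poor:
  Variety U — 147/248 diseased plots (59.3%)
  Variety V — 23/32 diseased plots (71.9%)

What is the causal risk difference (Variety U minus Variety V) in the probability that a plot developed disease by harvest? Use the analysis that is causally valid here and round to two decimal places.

-0.14

The soil fertility-specific comparison favours Variety U throughout, but the pooled figures favour Variety V. The question is whether to condition on soil fertility.
Soil fertility satisfies the back-door criterion: it is not a descendant of the variety, and it blocks the spurious path from variety to outcome. Adjusting for it (i.e., using the within-soil fertility rates) gives the causal effect.
Adjusting over the population distribution of soil fertility: 0.333·(0.062−0.121) + 0.333·(0.300−0.521) + 0.333·(0.593−0.719) = -0.135.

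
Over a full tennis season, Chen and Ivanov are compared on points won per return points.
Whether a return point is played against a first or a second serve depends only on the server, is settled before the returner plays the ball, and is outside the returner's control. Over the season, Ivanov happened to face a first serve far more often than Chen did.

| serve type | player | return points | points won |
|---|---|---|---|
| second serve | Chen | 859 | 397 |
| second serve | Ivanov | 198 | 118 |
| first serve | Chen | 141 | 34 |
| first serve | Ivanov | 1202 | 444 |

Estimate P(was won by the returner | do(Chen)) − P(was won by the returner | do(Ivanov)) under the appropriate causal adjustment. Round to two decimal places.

-0.13

The serve type-specific comparison favours Ivanov throughout, but the pooled figures favour Chen. The question is whether to condition on serve type.
Here serve type is a common cause — it drives both which player a case falls under and the outcome. The crude comparison mixes populations; the stratum-specific rates are the causally relevant ones.
Adjusting over the population distribution of serve type: 0.440·(0.462−0.596) + 0.560·(0.241−0.369) = -0.131.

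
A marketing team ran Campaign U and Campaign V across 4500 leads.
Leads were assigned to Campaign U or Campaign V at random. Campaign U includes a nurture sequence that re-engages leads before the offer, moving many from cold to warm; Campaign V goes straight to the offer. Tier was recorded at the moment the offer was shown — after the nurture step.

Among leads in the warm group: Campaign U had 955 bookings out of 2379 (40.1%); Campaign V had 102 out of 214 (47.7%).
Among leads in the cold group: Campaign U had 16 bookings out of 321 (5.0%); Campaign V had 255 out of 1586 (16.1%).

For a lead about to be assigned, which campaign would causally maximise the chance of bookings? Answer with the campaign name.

Campaign U

The stratified and pooled comparisons disagree (Campaign V wins within each engagement tier; Campaign U wins overall), so the answer turns on the causal role of engagement tier.
Engagement tier lies on the pathway campaign → engagement tier → outcome, so adjusting for it blocks the indirect effect. For the total causal effect of campaign, use the unadjusted pooled rates.
Pooled: Campaign U 36.0% vs Campaign V 19.8%; Campaign U is higher overall.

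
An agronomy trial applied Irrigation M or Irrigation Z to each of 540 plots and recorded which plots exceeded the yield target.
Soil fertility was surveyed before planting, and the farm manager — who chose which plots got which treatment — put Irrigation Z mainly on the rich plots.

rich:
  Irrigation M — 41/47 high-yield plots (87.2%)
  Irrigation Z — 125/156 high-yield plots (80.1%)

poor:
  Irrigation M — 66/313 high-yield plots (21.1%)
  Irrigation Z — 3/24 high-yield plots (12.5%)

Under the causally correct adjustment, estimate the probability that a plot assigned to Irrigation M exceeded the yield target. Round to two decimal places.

0.46

Within every soil fertility level Irrigation M has the higher rate, yet pooled Irrigation Z does — Simpson's reversal.
Nothing the irrigation does changes soil fertility; the imbalance is an allocation artefact. With soil fertility also predicting the outcome, the pooled figure is confounded, and the within-stratum comparison is the causal one.
Standardising Irrigation M to the population soil fertility mix: 0.376·41/47 + 0.624·66/313 = 0.460.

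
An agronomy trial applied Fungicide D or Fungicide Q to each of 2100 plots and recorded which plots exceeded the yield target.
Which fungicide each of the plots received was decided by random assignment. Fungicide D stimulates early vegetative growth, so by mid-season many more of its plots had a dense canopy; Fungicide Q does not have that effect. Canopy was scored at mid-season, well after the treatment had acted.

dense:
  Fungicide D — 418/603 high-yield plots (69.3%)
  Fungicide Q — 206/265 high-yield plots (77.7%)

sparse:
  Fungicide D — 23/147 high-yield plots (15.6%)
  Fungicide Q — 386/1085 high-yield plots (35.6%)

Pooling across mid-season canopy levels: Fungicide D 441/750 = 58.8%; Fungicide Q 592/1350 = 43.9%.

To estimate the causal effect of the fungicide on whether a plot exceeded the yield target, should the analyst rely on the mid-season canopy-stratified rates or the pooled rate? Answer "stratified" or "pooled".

pooled

Within every mid-season canopy level Fungicide Q has the higher rate, yet pooled Fungicide D does — Simpson's reversal.
Mid-season canopy is recorded after the fungicide and is itself shifted by it — it sits on the causal path from fungicide to outcome. Conditioning on a mediator would strip out part of the effect we want; the pooled comparison gives the total causal effect.
Pooled: Fungicide D 58.8% vs Fungicide Q 43.9%; Fungicide D is higher overall.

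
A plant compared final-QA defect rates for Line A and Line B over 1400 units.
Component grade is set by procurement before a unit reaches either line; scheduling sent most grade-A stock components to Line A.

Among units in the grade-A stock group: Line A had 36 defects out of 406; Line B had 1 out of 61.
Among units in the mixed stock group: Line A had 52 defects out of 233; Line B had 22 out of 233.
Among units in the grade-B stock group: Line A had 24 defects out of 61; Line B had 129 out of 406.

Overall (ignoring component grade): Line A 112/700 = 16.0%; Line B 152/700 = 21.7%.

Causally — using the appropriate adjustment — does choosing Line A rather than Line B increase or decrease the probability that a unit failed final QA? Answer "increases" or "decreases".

increases

Here component grade is a common cause — it drives both which line a case falls under and the outcome. The crude comparison mixes populations; the stratum-specific rates are the causally relevant ones.
Within each level — grade-A stock: 8.9% vs 1.6%; mixed stock: 22.3% vs 9.4%; grade-B stock: 39.3% vs 31.8% — Line B is lower every time.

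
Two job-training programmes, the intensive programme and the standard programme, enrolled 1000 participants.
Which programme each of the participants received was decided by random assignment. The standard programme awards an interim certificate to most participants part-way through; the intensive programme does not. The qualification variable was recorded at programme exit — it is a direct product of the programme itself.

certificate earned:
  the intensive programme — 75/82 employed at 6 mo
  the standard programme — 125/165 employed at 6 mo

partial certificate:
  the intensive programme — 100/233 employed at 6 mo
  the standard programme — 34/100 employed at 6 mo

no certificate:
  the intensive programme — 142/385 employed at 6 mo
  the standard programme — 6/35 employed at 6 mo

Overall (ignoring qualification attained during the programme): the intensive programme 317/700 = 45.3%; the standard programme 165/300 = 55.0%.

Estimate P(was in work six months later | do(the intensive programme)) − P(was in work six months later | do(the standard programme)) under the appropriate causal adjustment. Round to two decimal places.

Qualification attained during the programme here is a post-treatment variable shaped by the programme; conditioning on it would introduce bias rather than remove it. The overall comparison is the causal one.
The causal difference is the pooled difference: 0.453 − 0.550 = -0.097.

-0.10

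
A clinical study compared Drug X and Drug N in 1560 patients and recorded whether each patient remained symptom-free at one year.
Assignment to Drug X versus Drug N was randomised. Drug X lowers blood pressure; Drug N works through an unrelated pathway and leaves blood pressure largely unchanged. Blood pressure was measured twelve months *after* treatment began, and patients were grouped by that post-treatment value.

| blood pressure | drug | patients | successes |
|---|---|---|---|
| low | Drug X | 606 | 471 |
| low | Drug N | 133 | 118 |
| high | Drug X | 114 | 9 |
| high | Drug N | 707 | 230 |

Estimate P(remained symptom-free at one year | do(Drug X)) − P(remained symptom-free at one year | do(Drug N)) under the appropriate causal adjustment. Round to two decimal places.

+0.25

Because the drug influences blood pressure, blood pressure is a post-treatment mediator, not a confounder. Stratifying on it would bias the estimate; the causal effect is the crude pooled difference.
The causal difference is the pooled difference: 0.667 − 0.414 = +0.252.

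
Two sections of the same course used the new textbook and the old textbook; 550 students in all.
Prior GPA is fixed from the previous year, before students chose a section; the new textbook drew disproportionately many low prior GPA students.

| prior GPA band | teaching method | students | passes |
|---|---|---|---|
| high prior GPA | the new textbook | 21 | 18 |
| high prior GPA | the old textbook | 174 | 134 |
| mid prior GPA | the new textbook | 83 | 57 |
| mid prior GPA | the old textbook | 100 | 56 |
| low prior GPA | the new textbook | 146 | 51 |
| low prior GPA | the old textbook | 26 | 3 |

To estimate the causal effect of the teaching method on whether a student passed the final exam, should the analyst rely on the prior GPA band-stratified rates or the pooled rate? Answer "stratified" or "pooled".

stratified

the new textbook is higher inside every prior GPA band stratum but the old textbook is higher in aggregate. Whether to stratify depends on how prior GPA band relates to the teaching method.
Here prior GPA band is a common cause — it drives both which teaching method a case falls under and the outcome. The crude comparison mixes populations; the stratum-specific rates are the causally relevant ones.
Within each level — high prior GPA: 85.7% vs 77.0%; mid prior GPA: 68.7% vs 56.0%; low prior GPA: 34.9% vs 11.5% — the new textbook is higher every time.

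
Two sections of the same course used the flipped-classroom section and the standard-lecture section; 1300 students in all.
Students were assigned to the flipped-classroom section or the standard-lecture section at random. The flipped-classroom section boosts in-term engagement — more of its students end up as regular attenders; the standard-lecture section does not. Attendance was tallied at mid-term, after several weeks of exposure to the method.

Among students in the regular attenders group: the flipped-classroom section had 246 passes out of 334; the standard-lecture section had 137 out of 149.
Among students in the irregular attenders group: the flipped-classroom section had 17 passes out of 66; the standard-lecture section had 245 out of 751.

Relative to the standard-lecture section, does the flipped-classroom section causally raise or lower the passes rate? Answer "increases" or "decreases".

The mid-term attendance-specific comparison favours the standard-lecture section throughout, but the pooled figures favour the flipped-classroom section. The question is whether to condition on mid-term attendance.
Mid-term attendance is downstream of the teaching method. One should not condition on a consequence of treatment, so the overall rates are the right comparison.
Pooled: the flipped-classroom section 65.8% vs the standard-lecture section 42.4%; the flipped-classroom section is higher overall.

increases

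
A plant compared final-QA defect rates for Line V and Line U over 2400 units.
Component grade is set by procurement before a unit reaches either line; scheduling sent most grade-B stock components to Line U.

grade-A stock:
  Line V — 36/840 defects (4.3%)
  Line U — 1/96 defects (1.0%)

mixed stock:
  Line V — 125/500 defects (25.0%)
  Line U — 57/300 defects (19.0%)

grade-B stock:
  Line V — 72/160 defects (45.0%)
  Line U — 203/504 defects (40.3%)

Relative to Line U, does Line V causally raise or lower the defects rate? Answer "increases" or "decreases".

increases

Since component grade is a pre-existing factor (not a product of the line) and it affects the outcome on its own, it is a confounder. The stratified rates, not the pooled rate, identify the causal effect.
Within each level — grade-A stock: 4.3% vs 1.0%; mixed stock: 25.0% vs 19.0%; grade-B stock: 45.0% vs 40.3% — Line U is lower every time.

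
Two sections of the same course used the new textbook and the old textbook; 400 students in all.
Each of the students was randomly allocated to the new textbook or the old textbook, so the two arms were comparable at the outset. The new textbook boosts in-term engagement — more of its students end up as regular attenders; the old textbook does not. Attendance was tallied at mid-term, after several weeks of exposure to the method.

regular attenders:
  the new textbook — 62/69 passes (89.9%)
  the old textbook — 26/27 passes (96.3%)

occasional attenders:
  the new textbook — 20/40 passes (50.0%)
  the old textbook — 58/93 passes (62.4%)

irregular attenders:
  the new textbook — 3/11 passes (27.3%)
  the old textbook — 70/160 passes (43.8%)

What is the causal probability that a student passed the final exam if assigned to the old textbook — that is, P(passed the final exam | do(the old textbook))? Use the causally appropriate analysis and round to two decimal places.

Within every mid-term attendance level the old textbook has the higher rate, yet pooled the new textbook does — Simpson's reversal.
Mid-term attendance is downstream of the teaching method. One should not condition on a consequence of treatment, so the overall rates are the right comparison.
So P(outcome | do(the old textbook)) is just the pooled rate for the old textbook: 154/280 = 0.550.

0.55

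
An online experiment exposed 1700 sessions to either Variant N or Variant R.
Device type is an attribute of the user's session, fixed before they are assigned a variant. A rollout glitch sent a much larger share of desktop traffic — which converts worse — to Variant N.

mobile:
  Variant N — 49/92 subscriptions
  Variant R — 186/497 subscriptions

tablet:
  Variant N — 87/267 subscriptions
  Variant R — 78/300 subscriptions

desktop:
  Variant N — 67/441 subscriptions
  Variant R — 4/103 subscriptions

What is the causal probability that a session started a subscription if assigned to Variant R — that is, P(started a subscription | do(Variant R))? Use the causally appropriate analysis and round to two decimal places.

0.23

Device type differs across variants for reasons unrelated to any effect of the variant itself, and it separately predicts the outcome — a classic confounder. We must compare within device type levels.
Standardising Variant R to the population device type mix: 0.346·186/497 + 0.334·78/300 + 0.320·4/103 = 0.229.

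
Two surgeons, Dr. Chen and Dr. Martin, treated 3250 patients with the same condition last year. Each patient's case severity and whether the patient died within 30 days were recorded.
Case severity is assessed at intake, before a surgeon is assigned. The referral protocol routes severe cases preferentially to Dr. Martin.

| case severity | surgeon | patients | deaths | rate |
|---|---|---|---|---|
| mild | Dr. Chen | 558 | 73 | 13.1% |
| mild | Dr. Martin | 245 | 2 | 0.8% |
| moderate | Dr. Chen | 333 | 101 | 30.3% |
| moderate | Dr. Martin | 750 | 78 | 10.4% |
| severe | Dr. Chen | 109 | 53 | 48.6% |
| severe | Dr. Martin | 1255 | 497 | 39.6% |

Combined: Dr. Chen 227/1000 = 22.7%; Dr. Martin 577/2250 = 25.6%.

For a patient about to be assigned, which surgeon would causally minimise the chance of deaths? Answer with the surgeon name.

The stratified and pooled comparisons disagree (Dr. Martin wins within each case severity; Dr. Chen wins overall), so the answer turns on the causal role of case severity.
Nothing the surgeon does changes case severity; the imbalance is an allocation artefact. With case severity also predicting the outcome, the pooled figure is confounded, and the within-stratum comparison is the causal one.
Within each level — mild: 13.1% vs 0.8%; moderate: 30.3% vs 10.4%; severe: 48.6% vs 39.6% — Dr. Martin is lower every time.

Dr. Martin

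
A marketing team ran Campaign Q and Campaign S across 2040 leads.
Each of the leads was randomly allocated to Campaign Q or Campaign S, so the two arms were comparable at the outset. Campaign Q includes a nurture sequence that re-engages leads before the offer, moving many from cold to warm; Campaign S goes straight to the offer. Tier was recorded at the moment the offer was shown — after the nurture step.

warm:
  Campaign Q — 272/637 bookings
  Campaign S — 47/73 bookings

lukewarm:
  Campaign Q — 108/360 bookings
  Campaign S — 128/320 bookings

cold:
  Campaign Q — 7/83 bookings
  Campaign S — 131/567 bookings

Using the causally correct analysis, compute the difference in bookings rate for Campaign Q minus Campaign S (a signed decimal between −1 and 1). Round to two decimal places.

Engagement tier lies on the pathway campaign → engagement tier → outcome, so adjusting for it blocks the indirect effect. For the total causal effect of campaign, use the unadjusted pooled rates.
The causal difference is the pooled difference: 0.358 − 0.319 = +0.040.

+0.04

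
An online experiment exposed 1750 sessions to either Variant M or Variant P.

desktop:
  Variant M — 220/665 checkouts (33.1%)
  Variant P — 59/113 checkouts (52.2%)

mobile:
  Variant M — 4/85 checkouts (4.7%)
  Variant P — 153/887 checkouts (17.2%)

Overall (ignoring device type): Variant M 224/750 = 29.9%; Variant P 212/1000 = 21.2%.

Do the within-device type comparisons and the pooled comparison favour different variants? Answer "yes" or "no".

yes

Within each device type level (desktop 33.1% vs 52.2%; mobile 4.7% vs 17.2%), Variant P has the higher rate every time. Pooled: 29.9% vs 21.2% — Variant M has the higher rate overall. The two comparisons disagree.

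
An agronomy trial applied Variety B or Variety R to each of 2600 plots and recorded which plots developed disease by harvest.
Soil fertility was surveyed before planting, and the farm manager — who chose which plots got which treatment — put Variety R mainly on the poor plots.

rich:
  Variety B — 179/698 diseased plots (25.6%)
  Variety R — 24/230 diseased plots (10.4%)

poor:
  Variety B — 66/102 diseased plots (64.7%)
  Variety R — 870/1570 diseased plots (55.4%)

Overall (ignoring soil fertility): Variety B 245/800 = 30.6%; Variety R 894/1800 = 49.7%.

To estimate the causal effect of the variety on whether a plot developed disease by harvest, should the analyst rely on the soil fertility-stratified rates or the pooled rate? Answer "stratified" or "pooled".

Soil fertility satisfies the back-door criterion: it is not a descendant of the variety, and it blocks the spurious path from variety to outcome. Adjusting for it (i.e., using the within-soil fertility rates) gives the causal effect.
Within each level — rich: 25.6% vs 10.4%; poor: 64.7% vs 55.4% — Variety R is lower every time.

stratified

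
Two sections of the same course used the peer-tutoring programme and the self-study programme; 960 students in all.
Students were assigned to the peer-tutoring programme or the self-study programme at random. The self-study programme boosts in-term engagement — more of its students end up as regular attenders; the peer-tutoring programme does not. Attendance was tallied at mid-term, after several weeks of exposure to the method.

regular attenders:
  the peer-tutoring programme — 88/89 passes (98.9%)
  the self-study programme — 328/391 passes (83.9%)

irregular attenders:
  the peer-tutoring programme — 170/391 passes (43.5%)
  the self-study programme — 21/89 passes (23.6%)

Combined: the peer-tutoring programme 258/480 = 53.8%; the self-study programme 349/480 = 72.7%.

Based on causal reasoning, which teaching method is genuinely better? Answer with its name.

Mid-term attendance here is a post-treatment variable shaped by the teaching method; conditioning on it would introduce bias rather than remove it. The overall comparison is the causal one.
Pooled: the peer-tutoring programme 53.8% vs the self-study programme 72.7%; the self-study programme is higher overall.

the self-study programme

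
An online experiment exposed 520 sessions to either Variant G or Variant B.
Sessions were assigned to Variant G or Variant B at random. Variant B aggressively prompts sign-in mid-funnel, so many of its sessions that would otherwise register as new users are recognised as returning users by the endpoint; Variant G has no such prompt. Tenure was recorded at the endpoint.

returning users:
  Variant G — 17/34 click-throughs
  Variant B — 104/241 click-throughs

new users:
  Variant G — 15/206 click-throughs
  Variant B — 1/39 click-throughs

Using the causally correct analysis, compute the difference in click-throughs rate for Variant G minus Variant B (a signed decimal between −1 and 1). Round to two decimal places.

-0.24

Stratifying would compare variants among sessions the variants themselves sorted into user tenure groups — a form of selection on an intermediate. The unconditioned pooled rates give the total causal effect.
The causal difference is the pooled difference: 0.133 − 0.375 = -0.242.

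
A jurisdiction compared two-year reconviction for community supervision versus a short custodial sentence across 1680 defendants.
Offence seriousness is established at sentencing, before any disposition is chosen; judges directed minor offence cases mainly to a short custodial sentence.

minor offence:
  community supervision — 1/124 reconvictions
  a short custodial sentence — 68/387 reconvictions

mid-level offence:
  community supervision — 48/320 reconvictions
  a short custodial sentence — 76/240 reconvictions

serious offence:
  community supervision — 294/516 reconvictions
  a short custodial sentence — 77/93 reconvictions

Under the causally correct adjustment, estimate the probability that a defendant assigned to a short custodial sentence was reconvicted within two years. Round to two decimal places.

0.46

The imbalance in offence seriousness arose from how defendants were allocated, not from anything the disposition did; and offence seriousness independently affects the outcome. The pooled gap is confounded — condition on offence seriousness.
Standardising a short custodial sentence to the population offence seriousness mix: 0.304·68/387 + 0.333·76/240 + 0.362·77/93 = 0.459.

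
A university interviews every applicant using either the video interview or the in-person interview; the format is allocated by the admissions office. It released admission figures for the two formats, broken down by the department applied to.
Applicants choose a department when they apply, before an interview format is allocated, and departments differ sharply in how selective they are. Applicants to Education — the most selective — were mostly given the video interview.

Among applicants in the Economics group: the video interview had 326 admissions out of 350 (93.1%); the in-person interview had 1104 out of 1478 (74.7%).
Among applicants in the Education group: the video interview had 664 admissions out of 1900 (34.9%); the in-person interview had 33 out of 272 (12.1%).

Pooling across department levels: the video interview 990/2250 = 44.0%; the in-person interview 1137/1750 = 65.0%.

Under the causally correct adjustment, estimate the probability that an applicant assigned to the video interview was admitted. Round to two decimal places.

The stratified and pooled comparisons disagree (the video interview wins within each department; the in-person interview wins overall), so the answer turns on the causal role of department.
The imbalance in department arose from how applicants were allocated, not from anything the interview format did; and department independently affects the outcome. The pooled gap is confounded — condition on department.
Standardising the video interview to the population department mix: 0.457·326/350 + 0.543·664/1900 = 0.615.

0.62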